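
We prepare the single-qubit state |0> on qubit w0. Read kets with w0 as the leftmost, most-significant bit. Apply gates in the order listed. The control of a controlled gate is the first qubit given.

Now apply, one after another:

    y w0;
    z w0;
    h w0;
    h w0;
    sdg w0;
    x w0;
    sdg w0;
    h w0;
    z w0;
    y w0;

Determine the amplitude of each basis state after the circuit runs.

After the circuit, the state carries amplitude -sqrt(2)*I/2 on |0>, -sqrt(2)*I/2 on |1>.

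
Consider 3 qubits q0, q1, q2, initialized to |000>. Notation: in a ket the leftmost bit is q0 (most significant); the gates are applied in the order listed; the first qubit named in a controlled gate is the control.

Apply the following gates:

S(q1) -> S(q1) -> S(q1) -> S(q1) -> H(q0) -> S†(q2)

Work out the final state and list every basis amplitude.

The resulting statevector has amplitude sqrt(2)/2 on |000>, sqrt(2)/2 on |100>, and 0 on every other basis state. Key observation: the block from step 1 through step 4 cancels to the identity and can be dropped.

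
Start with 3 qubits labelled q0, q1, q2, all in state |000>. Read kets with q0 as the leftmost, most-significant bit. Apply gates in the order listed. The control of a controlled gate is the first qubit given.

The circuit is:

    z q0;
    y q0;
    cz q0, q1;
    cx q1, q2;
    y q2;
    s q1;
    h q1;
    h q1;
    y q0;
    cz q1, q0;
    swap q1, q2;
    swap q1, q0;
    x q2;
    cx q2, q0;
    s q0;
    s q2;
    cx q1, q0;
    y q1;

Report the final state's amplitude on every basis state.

After the circuit, the state carries amplitude -I on |011>, and 0 on every other basis state.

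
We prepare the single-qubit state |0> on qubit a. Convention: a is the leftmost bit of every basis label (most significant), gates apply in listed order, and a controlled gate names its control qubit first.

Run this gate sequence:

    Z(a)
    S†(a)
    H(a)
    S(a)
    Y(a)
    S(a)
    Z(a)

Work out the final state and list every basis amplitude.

The resulting statevector has amplitude sqrt(2)/2 on |0>, sqrt(2)/2 on |1>.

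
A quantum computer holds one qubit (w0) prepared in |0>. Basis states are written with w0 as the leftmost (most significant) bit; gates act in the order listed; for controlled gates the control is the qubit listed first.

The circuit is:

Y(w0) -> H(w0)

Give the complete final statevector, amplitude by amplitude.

The final amplitudes are sqrt(2)*I/2 on |0>, -sqrt(2)*I/2 on |1>.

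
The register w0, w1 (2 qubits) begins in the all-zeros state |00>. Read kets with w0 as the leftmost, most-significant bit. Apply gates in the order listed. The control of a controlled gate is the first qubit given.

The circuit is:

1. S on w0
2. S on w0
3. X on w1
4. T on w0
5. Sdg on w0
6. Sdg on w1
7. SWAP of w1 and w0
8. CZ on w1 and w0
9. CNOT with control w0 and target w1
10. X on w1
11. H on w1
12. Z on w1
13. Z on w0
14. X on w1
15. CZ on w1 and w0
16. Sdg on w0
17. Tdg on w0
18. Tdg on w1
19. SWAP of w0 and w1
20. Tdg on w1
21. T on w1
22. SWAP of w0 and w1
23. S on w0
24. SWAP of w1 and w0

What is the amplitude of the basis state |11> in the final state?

The final state's coefficient on |11> equals -sqrt(2)/2. Key observation: steps 19-22 multiply out to the identity, so the circuit reduces to the remaining gates.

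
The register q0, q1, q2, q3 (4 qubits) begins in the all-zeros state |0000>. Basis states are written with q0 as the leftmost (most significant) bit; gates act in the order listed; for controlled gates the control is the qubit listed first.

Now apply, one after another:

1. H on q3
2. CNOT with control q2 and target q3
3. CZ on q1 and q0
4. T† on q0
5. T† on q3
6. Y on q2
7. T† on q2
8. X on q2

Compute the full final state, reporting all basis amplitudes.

After the circuit, the state carries amplitude sqrt(2)*exp(I*pi/4)/2 on |0000>, sqrt(2)/2 on |0001>, and 0 on every other basis state.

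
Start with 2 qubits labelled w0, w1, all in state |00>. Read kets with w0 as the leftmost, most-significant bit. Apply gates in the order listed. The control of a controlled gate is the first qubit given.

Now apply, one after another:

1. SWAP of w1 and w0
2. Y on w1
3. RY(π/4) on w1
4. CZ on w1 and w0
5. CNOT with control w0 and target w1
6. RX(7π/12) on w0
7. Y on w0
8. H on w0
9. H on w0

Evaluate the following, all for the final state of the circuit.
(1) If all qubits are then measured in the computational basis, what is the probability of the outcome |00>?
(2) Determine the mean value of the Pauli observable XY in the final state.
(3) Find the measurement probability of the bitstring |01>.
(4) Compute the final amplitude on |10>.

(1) The probability of measuring |00> is -3*sqrt(2)/16 - sqrt(3)/16 + sqrt(6)/16 + 5/16. Key observation: steps 8-9 multiply out to the identity, so the circuit reduces to the remaining gates.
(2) The observable XY averages to 0.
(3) Outcome |01> occurs with probability sqrt(2)/16 + sqrt(3)/16 + sqrt(6)/16 + 3/16.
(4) The amplitude on |10> is -1/4 + sqrt(2)/8 + sqrt(6)/8.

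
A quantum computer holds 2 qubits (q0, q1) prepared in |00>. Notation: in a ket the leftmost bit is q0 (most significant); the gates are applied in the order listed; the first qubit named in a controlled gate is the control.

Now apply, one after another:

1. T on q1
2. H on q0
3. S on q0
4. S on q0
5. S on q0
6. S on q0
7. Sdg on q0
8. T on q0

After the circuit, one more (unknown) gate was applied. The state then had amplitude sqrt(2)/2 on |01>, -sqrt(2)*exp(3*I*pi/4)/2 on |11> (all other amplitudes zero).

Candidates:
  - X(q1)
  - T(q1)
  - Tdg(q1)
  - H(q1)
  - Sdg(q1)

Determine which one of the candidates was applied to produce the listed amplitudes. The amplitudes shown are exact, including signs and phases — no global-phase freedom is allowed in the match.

The unique candidate consistent with the amplitudes is X(q1). Key observation: gates 3-6 undo each other exactly, leaving only the rest of the circuit to track.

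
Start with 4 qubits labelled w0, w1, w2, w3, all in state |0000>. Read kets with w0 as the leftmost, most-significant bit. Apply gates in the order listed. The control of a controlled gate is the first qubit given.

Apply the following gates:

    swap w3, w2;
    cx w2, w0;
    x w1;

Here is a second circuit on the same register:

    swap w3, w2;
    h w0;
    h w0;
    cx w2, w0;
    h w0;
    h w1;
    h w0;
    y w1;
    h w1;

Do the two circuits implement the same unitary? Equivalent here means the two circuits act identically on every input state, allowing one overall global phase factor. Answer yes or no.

No — the two circuits implement different unitaries, even allowing a global phase.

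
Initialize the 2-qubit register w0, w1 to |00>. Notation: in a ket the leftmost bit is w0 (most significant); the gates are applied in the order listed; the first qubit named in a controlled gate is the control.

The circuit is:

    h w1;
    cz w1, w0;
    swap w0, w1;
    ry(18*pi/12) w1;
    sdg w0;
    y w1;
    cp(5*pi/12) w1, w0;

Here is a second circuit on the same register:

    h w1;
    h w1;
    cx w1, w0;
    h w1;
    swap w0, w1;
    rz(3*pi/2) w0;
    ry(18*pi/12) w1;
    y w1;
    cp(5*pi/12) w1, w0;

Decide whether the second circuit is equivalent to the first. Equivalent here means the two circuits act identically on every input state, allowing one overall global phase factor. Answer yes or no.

No — the two circuits implement different unitaries, even allowing a global phase.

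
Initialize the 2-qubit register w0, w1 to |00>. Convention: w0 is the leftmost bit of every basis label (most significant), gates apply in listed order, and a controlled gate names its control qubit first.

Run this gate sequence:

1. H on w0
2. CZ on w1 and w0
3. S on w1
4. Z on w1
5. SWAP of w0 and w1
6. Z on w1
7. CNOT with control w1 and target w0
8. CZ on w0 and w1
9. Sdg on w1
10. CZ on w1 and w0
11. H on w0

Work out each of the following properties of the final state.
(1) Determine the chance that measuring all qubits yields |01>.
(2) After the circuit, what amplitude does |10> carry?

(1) Outcome |01> occurs with probability 1/4.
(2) The final state's coefficient on |10> equals 1/2.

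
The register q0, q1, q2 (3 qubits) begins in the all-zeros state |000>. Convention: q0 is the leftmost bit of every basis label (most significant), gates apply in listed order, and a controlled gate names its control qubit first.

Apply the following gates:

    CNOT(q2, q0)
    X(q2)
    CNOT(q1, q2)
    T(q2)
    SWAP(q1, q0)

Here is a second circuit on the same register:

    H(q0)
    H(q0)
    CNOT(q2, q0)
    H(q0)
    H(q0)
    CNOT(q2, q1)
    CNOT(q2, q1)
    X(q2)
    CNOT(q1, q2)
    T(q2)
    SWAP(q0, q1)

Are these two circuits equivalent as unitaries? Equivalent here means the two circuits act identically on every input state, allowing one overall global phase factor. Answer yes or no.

Yes, they are equivalent — the unitaries differ by at most a global phase.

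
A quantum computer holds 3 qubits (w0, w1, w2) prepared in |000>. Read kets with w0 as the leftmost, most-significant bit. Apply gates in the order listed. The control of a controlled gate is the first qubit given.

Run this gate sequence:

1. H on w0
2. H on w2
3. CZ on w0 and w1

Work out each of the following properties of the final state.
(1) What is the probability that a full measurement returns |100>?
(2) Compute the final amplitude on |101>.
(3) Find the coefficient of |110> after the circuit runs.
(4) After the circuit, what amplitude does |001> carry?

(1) Outcome |100> occurs with probability 1/4.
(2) |101> carries amplitude 1/2 in the final state.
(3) The amplitude on |110> is 0.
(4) |001> carries amplitude 1/2 in the final state.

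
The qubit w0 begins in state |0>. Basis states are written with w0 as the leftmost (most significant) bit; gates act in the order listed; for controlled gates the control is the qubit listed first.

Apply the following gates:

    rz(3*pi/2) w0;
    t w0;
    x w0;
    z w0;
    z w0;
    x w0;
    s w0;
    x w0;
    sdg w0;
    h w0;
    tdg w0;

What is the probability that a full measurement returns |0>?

Outcome |0> occurs with probability 1/2.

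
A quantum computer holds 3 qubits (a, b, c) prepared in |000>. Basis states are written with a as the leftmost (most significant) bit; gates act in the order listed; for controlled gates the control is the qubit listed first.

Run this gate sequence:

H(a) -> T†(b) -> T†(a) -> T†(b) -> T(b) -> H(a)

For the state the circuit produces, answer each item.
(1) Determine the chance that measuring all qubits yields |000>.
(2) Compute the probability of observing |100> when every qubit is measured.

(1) The probability of measuring |000> is sqrt(2)/4 + 1/2.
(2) A full measurement returns |100> with probability 1/2 - sqrt(2)/4.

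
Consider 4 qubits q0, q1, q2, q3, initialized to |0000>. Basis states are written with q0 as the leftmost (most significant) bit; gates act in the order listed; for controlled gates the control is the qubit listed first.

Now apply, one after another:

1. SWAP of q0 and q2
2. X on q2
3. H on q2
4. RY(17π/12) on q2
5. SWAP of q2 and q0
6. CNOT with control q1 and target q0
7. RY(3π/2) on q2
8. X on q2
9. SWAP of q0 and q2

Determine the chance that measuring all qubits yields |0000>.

Outcome |0000> occurs with probability -sqrt(6)/16 - sqrt(2)/16 + 1/4.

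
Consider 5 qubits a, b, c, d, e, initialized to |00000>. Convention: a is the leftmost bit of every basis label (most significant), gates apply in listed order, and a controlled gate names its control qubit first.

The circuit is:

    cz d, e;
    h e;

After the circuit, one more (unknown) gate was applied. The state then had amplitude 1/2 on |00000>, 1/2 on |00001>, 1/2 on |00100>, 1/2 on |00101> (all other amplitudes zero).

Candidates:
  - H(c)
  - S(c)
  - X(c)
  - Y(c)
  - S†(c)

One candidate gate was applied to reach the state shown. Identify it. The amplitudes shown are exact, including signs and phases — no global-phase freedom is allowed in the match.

The applied gate was H(c).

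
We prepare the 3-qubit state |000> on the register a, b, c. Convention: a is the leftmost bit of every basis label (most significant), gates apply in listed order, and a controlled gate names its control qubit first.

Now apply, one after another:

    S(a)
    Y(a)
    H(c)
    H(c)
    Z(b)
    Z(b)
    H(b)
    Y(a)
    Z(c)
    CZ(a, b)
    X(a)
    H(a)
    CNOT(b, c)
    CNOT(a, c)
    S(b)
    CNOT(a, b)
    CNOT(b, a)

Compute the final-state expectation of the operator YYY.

The expectation value of YYY is -1.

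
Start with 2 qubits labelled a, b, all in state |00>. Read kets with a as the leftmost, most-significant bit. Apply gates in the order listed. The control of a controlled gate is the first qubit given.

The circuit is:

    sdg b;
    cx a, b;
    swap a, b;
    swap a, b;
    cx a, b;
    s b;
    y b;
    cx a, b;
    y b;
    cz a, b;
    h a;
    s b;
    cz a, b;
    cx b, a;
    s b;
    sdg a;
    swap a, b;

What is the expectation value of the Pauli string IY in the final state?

The observable IY averages to -1. Key observation: steps 1-6 multiply out to the identity, so the circuit reduces to the remaining gates.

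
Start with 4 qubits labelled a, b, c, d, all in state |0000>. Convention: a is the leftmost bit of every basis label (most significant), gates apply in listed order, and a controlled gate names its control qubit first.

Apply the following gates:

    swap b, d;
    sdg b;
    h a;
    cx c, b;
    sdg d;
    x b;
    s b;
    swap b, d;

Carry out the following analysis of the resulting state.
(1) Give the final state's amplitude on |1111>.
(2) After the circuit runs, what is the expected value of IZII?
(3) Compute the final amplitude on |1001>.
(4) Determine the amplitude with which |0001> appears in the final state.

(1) The final state's coefficient on |1111> equals 0.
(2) The observable IZII averages to 1.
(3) The final state's coefficient on |1001> equals sqrt(2)*I/2.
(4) |0001> carries amplitude sqrt(2)*I/2 in the final state.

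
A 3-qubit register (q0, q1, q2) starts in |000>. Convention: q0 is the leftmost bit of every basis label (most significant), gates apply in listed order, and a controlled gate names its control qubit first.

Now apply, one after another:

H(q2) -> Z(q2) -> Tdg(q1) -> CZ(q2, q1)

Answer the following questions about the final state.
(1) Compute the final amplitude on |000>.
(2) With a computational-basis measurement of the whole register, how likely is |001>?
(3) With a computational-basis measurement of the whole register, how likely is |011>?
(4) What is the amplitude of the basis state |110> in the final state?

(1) The final state's coefficient on |000> equals sqrt(2)/2.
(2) The probability of measuring |001> is 1/2.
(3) Outcome |011> occurs with probability 0.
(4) The final state's coefficient on |110> equals 0.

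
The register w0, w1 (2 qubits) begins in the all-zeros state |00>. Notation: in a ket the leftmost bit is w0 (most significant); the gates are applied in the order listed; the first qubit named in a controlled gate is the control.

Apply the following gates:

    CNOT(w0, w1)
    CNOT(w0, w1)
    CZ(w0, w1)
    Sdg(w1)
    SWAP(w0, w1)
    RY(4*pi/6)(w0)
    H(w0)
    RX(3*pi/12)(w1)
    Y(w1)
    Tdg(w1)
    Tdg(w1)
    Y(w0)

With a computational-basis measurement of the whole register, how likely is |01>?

Outcome |01> occurs with probability -sqrt(3)/8 - sqrt(6)/16 + sqrt(2)/8 + 1/4. Key observation: gates 1-2 undo each other exactly, leaving only the rest of the circuit to track.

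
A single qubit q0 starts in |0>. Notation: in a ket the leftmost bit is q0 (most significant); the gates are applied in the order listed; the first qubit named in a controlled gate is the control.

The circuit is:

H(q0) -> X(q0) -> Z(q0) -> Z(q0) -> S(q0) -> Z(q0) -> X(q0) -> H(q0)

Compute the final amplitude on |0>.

The final state's coefficient on |0> equals 1/2 - I/2.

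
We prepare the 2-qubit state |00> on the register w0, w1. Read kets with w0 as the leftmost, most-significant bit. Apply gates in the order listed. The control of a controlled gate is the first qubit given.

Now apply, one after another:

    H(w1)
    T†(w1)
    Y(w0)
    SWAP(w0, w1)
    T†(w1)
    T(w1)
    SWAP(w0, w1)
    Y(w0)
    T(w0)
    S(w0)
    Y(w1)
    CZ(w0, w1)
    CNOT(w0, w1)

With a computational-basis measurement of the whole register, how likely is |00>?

A full measurement returns |00> with probability 1/2.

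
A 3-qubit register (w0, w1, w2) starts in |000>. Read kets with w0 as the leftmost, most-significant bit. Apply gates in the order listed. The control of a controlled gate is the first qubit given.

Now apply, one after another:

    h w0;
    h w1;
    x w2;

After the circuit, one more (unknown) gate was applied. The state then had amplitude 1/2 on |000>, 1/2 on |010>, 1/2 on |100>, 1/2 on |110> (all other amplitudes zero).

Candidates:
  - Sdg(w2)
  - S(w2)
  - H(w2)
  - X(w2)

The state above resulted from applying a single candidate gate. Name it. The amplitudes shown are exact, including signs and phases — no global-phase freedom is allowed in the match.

The applied gate was X(w2).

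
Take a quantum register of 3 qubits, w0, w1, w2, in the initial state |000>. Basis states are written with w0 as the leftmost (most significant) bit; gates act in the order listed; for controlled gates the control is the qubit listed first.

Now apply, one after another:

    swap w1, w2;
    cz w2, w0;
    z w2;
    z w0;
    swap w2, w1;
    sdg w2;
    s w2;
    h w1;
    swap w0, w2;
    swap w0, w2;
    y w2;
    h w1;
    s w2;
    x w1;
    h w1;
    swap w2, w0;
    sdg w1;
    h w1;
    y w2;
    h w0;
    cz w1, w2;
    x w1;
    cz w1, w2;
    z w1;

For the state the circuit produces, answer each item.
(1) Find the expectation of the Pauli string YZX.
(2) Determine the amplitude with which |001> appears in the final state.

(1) The expectation value of YZX is 0. Key observation: steps 9-10 multiply out to the identity, so the circuit reduces to the remaining gates.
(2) The final state's coefficient on |001> equals sqrt(2)*(1 + I)/4.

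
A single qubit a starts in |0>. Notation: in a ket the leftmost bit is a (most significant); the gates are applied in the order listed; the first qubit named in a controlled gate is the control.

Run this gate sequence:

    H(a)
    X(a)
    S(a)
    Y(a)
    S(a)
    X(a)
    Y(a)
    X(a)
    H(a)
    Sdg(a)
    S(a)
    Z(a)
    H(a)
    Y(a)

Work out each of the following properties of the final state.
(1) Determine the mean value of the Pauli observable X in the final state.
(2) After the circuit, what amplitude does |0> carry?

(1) The expectation value of X is -1.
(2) The amplitude on |0> is -sqrt(2)/2.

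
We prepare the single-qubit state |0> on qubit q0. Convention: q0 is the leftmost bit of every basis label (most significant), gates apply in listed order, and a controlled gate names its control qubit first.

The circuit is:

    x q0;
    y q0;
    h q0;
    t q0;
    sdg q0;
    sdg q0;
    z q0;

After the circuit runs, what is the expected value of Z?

The observable Z averages to 0.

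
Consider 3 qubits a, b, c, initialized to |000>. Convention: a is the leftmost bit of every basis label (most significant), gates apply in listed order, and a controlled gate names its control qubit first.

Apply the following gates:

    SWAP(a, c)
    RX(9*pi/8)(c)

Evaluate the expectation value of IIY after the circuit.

The observable IIY averages to sqrt(2 - sqrt(2))/2.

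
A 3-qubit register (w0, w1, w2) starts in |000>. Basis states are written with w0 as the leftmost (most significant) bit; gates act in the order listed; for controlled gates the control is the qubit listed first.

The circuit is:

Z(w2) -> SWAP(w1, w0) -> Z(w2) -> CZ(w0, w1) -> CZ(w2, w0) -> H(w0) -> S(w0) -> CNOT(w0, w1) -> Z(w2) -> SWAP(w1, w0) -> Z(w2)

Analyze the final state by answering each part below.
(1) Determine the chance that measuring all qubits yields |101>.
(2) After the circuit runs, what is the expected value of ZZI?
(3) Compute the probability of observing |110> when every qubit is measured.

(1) The probability of measuring |101> is 0.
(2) In the final state, ZZI has expectation 1.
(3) A full measurement returns |110> with probability 1/2.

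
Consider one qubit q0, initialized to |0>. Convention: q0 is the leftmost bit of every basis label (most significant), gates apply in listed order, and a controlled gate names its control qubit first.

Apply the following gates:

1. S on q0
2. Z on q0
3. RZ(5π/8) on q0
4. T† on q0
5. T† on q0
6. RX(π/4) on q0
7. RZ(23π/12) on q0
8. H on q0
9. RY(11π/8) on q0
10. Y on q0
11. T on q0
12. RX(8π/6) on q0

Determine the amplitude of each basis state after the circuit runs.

The final amplitudes are sqrt(2)*I*sqrt(sqrt(2)/4 + 1/2)*exp(35*I*pi/48)*sin(5*pi/16)/4 + sqrt(6)*I*sqrt(1/2 - sqrt(2)/4)*exp(43*I*pi/48)*cos(5*pi/16)/4 - sqrt(6)*sqrt(sqrt(2)/4 + 1/2)*exp(47*I*pi/48)*sin(5*pi/16)/4 - sqrt(6)*sqrt(sqrt(2)/4 + 1/2)*exp(47*I*pi/48)*cos(5*pi/16)/4 + sqrt(2)*sqrt(1/2 - sqrt(2)/4)*exp(31*I*pi/48)*cos(5*pi/16)/4 + sqrt(2)*sqrt(1/2 - sqrt(2)/4)*exp(31*I*pi/48)*sin(5*pi/16)/4 - sqrt(2)*I*sqrt(sqrt(2)/4 + 1/2)*exp(35*I*pi/48)*cos(5*pi/16)/4 - sqrt(6)*I*sqrt(1/2 - sqrt(2)/4)*exp(43*I*pi/48)*sin(5*pi/16)/4 on |0>, -sqrt(6)*sqrt(sqrt(2)/4 + 1/2)*exp(35*I*pi/48)*sin(5*pi/16)/4 + sqrt(2)*I*sqrt(sqrt(2)/4 + 1/2)*exp(47*I*pi/48)*sin(5*pi/16)/4 + sqrt(2)*I*sqrt(sqrt(2)/4 + 1/2)*exp(47*I*pi/48)*cos(5*pi/16)/4 + sqrt(6)*I*sqrt(1/2 - sqrt(2)/4)*exp(31*I*pi/48)*sin(5*pi/16)/4 + sqrt(6)*I*sqrt(1/2 - sqrt(2)/4)*exp(31*I*pi/48)*cos(5*pi/16)/4 - sqrt(2)*sqrt(1/2 - sqrt(2)/4)*exp(43*I*pi/48)*sin(5*pi/16)/4 + sqrt(2)*sqrt(1/2 - sqrt(2)/4)*exp(43*I*pi/48)*cos(5*pi/16)/4 + sqrt(6)*sqrt(sqrt(2)/4 + 1/2)*exp(35*I*pi/48)*cos(5*pi/16)/4 on |1>.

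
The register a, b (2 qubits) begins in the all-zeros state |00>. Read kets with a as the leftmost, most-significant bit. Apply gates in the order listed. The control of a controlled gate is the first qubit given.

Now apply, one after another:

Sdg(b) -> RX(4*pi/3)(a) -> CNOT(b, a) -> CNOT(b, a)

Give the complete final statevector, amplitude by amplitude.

The resulting statevector has amplitude -1/2 on |00>, 0 on |01>, -sqrt(3)*I/2 on |10>, 0 on |11>. Key observation: steps 3-4 multiply out to the identity, so the circuit reduces to the remaining gates.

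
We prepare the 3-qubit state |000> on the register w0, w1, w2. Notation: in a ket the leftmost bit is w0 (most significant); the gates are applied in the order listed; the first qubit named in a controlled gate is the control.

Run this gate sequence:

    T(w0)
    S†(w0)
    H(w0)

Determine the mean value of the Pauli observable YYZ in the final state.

In the final state, YYZ has expectation 0.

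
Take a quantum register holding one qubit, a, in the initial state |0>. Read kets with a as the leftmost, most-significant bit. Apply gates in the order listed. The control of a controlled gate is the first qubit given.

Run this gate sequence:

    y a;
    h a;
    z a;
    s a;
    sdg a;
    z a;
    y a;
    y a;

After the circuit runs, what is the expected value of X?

The observable X averages to -1. Key observation: the block from step 3 through step 6 cancels to the identity and can be dropped.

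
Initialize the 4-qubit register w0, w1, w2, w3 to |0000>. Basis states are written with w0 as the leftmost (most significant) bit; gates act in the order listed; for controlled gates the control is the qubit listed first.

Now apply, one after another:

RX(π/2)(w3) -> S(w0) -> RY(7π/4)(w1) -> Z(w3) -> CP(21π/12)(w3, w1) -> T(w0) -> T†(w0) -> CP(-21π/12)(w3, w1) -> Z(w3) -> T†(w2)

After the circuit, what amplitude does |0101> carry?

|0101> carries amplitude -I*sqrt(4 - 2*sqrt(2))/4 in the final state. Key observation: gates 4-9 undo each other exactly, leaving only the rest of the circuit to track.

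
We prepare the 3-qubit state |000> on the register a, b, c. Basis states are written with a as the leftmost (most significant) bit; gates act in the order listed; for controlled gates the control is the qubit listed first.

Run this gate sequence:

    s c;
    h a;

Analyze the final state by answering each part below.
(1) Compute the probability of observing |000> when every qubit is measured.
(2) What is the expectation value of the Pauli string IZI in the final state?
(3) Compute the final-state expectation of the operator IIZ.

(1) A full measurement returns |000> with probability 1/2.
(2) The expectation value of IZI is 1.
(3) In the final state, IIZ has expectation 1.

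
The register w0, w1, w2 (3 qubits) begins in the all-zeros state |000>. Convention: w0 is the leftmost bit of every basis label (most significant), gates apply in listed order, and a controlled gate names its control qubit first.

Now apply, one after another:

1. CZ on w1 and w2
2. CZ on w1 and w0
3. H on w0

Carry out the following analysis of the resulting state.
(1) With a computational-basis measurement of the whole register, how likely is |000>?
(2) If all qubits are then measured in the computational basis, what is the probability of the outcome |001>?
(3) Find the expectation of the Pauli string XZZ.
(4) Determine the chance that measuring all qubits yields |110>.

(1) Outcome |000> occurs with probability 1/2.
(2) A full measurement returns |001> with probability 0.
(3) The observable XZZ averages to 1.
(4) Outcome |110> occurs with probability 0.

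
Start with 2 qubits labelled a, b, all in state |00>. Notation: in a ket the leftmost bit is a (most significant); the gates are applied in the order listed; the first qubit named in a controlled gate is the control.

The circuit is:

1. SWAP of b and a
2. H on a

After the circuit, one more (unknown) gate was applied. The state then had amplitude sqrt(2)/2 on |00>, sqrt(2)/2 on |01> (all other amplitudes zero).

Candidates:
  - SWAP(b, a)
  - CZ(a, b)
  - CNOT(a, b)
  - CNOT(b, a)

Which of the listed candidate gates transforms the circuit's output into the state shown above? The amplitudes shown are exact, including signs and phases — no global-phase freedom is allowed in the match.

The unique candidate consistent with the amplitudes is SWAP(b, a).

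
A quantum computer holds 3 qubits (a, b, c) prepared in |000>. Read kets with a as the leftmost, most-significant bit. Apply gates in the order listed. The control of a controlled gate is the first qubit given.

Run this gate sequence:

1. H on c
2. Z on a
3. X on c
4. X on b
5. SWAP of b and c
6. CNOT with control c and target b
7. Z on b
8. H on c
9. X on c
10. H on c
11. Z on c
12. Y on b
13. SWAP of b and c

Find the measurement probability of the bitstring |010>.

A full measurement returns |010> with probability 1/2. Key observation: the block from step 8 through step 11 cancels to the identity and can be dropped.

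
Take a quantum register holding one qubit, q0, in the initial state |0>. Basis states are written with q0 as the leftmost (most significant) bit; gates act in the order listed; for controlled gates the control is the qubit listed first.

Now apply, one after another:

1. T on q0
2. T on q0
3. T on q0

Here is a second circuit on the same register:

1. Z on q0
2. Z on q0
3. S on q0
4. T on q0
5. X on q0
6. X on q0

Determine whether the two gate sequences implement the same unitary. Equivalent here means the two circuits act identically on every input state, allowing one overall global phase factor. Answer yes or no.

Yes: on every input state the two circuits agree up to one overall phase factor.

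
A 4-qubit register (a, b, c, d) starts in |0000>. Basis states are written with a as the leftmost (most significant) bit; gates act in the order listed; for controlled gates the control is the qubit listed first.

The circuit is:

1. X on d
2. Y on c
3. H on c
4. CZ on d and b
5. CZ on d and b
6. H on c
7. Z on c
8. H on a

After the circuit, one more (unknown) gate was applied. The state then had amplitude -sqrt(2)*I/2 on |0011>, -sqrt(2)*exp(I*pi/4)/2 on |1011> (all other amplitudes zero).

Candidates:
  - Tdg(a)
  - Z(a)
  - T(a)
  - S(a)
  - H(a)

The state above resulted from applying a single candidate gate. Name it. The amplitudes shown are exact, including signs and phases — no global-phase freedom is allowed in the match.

The applied gate was Tdg(a). Key observation: steps 3-6 multiply out to the identity, so the circuit reduces to the remaining gates.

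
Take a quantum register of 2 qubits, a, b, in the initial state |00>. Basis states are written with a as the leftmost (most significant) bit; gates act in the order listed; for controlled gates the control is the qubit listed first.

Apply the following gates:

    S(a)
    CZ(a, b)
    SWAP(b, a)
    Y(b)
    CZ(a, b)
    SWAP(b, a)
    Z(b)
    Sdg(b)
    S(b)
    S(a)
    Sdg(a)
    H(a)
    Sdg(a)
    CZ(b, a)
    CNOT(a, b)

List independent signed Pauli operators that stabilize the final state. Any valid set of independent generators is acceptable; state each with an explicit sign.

The stabilizer group can be generated by +XY, +ZZ, among other valid generating sets.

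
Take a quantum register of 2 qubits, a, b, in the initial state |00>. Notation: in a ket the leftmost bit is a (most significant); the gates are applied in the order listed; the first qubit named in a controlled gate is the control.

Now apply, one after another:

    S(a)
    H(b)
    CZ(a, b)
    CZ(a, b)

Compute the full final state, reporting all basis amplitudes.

After the circuit, the state carries amplitude sqrt(2)/2 on |00>, sqrt(2)/2 on |01>, 0 on |10>, 0 on |11>. Key observation: steps 3-4 multiply out to the identity, so the circuit reduces to the remaining gates.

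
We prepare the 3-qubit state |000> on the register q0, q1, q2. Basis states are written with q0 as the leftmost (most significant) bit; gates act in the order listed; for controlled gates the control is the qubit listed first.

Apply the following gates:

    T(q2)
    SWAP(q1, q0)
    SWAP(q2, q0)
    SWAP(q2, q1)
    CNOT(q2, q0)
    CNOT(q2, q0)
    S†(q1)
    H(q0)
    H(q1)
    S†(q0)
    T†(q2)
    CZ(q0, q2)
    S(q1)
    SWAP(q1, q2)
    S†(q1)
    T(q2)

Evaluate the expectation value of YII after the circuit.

In the final state, YII has expectation -1.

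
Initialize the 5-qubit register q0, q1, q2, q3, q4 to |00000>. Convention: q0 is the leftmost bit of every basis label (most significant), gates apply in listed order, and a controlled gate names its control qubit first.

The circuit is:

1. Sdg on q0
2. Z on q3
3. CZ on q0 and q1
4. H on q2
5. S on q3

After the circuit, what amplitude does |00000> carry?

|00000> carries amplitude sqrt(2)/2 in the final state.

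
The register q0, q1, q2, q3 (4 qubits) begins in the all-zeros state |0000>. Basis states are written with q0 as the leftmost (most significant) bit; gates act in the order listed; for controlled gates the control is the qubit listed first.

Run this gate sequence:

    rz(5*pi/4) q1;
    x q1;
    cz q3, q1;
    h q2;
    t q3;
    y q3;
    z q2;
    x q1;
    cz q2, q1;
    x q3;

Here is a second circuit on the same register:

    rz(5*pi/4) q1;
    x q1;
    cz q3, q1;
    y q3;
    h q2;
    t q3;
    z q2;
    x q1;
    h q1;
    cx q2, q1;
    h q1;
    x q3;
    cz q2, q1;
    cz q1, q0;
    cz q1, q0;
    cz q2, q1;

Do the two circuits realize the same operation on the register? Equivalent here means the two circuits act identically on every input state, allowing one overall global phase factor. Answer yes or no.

No: there is an input state on which the two circuits produce genuinely different outputs (not merely differing by a phase).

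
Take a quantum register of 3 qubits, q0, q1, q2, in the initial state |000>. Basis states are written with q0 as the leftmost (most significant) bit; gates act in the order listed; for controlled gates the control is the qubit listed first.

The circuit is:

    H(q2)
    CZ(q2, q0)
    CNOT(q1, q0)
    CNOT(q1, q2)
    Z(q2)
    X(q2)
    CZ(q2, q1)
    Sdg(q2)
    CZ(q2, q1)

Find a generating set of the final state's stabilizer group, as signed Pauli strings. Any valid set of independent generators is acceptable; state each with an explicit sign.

The stabilizer group can be generated by +IIY, +ZII, +IZI, among other valid generating sets.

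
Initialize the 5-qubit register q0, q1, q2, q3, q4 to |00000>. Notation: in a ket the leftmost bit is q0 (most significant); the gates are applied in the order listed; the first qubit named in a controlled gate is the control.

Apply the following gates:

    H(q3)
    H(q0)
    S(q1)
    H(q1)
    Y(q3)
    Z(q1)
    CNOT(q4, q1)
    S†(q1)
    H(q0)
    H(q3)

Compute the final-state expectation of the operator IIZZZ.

In the final state, IIZZZ has expectation -1.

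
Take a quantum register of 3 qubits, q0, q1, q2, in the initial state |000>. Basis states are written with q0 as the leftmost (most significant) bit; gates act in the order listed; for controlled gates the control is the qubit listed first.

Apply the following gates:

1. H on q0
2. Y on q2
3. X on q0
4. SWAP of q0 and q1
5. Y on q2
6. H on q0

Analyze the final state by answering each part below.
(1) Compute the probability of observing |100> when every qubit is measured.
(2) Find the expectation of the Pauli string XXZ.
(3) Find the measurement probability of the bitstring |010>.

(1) The probability of measuring |100> is 1/4.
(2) In the final state, XXZ has expectation 1.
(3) A full measurement returns |010> with probability 1/4.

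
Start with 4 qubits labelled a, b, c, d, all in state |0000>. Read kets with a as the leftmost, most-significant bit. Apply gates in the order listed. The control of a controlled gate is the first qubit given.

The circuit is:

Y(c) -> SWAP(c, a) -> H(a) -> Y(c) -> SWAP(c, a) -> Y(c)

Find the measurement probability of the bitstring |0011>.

The probability of measuring |0011> is 0.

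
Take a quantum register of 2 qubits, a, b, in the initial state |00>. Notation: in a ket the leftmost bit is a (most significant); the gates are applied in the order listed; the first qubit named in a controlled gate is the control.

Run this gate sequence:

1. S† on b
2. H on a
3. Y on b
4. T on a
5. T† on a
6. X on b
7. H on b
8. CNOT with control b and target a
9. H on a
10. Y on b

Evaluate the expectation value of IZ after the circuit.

The observable IZ averages to 0.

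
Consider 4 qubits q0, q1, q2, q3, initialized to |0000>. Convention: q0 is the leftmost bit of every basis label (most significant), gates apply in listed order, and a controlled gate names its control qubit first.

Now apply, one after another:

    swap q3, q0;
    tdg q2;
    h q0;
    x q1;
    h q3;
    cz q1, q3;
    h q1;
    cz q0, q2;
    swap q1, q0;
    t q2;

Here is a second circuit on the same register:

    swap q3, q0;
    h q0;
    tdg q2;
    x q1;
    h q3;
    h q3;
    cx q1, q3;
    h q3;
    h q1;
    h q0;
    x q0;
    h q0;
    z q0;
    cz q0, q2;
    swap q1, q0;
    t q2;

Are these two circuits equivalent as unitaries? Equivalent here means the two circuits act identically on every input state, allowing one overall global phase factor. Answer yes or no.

Yes, they are equivalent — the unitaries differ by at most a global phase.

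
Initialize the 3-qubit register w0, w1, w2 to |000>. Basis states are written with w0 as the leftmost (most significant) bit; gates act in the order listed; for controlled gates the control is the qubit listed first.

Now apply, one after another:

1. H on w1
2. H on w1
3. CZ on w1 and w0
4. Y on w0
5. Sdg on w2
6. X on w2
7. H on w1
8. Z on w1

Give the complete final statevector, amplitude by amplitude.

The final amplitudes are sqrt(2)*I/2 on |101>, -sqrt(2)*I/2 on |111>, and 0 on every other basis state.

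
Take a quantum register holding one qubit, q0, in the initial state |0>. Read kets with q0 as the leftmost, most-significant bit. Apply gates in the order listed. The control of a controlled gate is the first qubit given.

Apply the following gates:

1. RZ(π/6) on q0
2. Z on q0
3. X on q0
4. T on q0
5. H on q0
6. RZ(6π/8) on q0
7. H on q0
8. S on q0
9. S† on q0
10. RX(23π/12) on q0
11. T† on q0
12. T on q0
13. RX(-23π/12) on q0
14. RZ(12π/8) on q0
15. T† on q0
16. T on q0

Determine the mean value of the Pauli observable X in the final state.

In the final state, X has expectation sqrt(2)/2. Key observation: steps 10-13 multiply out to the identity, so the circuit reduces to the remaining gates.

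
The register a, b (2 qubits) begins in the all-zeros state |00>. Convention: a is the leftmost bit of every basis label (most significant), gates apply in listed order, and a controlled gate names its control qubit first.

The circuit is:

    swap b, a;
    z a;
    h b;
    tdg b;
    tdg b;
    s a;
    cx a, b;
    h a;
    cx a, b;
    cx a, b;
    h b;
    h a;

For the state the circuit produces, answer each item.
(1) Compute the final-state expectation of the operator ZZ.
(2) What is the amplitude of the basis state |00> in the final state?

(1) The expectation value of ZZ is 0.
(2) The amplitude on |00> is 1/2 - I/2.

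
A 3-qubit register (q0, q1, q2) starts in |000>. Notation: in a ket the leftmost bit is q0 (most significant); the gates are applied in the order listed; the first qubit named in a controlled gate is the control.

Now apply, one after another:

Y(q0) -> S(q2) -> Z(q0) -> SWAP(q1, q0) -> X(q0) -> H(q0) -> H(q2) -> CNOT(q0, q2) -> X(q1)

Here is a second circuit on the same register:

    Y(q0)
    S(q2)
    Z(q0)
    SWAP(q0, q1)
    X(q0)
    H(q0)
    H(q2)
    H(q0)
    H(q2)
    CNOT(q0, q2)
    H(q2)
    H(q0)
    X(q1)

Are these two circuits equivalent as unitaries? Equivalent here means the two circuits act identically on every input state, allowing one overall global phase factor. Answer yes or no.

No, they are not equivalent — no single phase factor reconciles the two unitaries.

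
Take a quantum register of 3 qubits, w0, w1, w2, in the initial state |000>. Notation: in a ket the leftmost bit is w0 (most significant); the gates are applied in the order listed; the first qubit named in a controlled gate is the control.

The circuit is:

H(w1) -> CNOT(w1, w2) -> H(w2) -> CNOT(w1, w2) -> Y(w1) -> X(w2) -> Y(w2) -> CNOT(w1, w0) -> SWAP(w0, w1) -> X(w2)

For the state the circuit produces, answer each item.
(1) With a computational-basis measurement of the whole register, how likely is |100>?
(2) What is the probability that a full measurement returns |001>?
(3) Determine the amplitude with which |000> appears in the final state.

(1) Outcome |100> occurs with probability 0.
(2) Outcome |001> occurs with probability 1/4.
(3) |000> carries amplitude 1/2 in the final state.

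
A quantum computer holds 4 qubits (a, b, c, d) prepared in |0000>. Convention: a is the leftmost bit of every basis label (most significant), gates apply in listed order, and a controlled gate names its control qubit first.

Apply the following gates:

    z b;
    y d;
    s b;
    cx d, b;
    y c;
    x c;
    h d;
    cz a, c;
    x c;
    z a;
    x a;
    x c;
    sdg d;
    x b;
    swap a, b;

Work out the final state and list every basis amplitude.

The resulting statevector has amplitude -sqrt(2)/2 on |0100>, -sqrt(2)*I/2 on |0101>, and 0 on every other basis state.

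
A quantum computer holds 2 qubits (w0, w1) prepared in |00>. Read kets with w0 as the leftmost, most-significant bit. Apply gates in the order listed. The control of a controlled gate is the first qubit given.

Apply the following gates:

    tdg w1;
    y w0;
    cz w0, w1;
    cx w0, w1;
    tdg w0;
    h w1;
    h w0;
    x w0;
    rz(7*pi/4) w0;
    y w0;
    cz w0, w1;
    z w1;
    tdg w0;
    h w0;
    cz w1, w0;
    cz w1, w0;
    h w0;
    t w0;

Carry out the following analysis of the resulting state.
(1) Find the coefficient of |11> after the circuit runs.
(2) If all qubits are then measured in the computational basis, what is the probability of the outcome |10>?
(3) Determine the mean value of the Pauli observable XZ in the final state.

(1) The amplitude on |11> is -exp(7*I*pi/8)/2. Key observation: the block from step 13 through step 18 cancels to the identity and can be dropped.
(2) A full measurement returns |10> with probability 1/4.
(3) In the final state, XZ has expectation sqrt(2)/2.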